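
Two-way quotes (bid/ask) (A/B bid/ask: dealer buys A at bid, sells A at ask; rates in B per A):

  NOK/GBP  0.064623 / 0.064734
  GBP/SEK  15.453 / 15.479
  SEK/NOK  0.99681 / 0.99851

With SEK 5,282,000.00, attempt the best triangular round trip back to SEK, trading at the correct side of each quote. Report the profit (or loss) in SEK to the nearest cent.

Net result: SEK -2,769.38 (no profitable arbitrage after spreads)

Best loop SEK → GBP → NOK → SEK:
SEK 5,282,000.00 ÷ 15.479 (buy GBP at ask) = GBP 341,236.51
GBP 341,236.51 ÷ 0.064734 (buy NOK at ask) = NOK 5,271,364.57
NOK 5,271,364.57 ÷ 0.99851 (buy SEK at ask) = SEK 5,279,230.62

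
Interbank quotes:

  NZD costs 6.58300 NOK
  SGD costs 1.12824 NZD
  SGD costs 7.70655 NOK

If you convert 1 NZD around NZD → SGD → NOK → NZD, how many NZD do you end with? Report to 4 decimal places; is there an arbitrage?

Around NZD → SGD → NOK → NZD: 1 ÷ 1.12824 × 7.70655 ÷ 6.58300 = 1.037611
Product > 1; profitable direction is NZD → SGD → NOK → NZD.

1.0376 (arbitrage exists)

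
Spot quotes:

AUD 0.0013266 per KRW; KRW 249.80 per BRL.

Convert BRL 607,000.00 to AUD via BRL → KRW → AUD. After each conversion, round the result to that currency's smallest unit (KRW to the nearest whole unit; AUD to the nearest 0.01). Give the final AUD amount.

BRL 607,000.00 × 249.80 = KRW 151,628,600
KRW 151,628,600 × 0.0013266 = AUD 201,150.50

AUD 201,150.50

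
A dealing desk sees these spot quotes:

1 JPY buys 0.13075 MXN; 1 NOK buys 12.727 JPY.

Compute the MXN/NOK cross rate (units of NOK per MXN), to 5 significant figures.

MXN/NOK = 0.60094

1 MXN ÷ 0.13075 = 7.64818 JPY
7.64818 JPY ÷ 12.727 = 0.600942 NOK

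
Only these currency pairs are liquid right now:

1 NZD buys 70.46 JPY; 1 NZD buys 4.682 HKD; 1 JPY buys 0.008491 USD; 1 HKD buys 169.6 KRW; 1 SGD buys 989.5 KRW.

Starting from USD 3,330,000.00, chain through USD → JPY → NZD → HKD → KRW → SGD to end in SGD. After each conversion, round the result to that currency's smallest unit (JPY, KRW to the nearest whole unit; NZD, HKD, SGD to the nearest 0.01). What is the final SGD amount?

USD 3,330,000.00 ÷ 0.008491 = JPY 392,179,955
JPY 392,179,955 ÷ 70.46 = NZD 5,565,994.25
NZD 5,565,994.25 × 4.682 = HKD 26,059,985.08
HKD 26,059,985.08 × 169.6 = KRW 4,419,773,470
KRW 4,419,773,470 ÷ 989.5 = SGD 4,466,673.54

SGD 4,466,673.54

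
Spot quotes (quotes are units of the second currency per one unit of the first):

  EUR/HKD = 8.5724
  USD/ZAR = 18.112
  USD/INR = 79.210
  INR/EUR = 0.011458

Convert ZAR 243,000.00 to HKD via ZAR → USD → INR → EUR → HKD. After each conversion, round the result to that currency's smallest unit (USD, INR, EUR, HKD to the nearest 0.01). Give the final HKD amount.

HKD 104,383.29

ZAR 243,000.00 ÷ 18.112 = USD 13,416.52
USD 13,416.52 × 79.210 = INR 1,062,722.55
INR 1,062,722.55 × 0.011458 = EUR 12,176.67
EUR 12,176.67 × 8.5724 = HKD 104,383.29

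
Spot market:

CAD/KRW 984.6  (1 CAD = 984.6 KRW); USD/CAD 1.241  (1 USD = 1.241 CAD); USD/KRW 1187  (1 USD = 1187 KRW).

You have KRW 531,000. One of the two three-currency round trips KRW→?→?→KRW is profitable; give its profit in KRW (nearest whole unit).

Profitable loop is KRW → USD → CAD → KRW:
KRW 531,000 ÷ 1187 = USD 447.35
USD 447.35 × 1.241 = CAD 555.16
CAD 555.16 × 984.6 = KRW 546,607
Profit = KRW 546,607 − KRW 531,000

Profit: KRW 15,607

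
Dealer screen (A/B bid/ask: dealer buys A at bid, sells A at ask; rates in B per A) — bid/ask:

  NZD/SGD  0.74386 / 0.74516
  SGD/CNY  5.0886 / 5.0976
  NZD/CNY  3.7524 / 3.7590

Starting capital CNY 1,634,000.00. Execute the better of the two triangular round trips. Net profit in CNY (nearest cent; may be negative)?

Best loop CNY → NZD → SGD → CNY:
CNY 1,634,000.00 ÷ 3.7590 (buy NZD at ask) = NZD 434,690.08
NZD 434,690.08 × 0.74386 (sell NZD at bid) = SGD 323,348.56
SGD 323,348.56 × 5.0886 (sell SGD at bid) = CNY 1,645,391.49

Net profit: CNY 11,391.49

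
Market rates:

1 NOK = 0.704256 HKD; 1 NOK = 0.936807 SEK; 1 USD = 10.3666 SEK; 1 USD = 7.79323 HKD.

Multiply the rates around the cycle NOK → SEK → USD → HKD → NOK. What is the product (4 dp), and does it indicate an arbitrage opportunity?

1.0000 (no arbitrage)

Around NOK → SEK → USD → HKD → NOK: 1 × 0.936807 ÷ 10.3666 × 7.79323 ÷ 0.704256 = 1.000002
Product ≈ 1 (deviation 0.000%, within rounding noise).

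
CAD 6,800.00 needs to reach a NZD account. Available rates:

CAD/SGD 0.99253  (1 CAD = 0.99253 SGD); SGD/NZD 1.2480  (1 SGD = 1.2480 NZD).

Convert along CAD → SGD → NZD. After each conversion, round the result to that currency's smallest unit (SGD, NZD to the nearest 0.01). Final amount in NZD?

NZD 8,423.00

CAD 6,800.00 × 0.99253 = SGD 6,749.20
SGD 6,749.20 × 1.2480 = NZD 8,423.00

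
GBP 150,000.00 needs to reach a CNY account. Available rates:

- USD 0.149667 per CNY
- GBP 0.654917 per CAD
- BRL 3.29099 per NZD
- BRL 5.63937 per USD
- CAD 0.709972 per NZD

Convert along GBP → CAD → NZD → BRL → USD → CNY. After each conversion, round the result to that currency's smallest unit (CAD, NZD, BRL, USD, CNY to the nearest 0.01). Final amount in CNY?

CNY 1,257,864.06

GBP 150,000.00 ÷ 0.654917 = CAD 229,036.66
CAD 229,036.66 ÷ 0.709972 = NZD 322,599.57
NZD 322,599.57 × 3.29099 = BRL 1,061,671.96
BRL 1,061,671.96 ÷ 5.63937 = USD 188,260.74
USD 188,260.74 ÷ 0.149667 = CNY 1,257,864.06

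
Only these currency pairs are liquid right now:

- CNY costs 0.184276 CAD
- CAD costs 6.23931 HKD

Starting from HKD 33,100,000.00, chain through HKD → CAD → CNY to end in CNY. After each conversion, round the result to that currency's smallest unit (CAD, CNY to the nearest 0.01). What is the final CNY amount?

CNY 28,788,739.72

HKD 33,100,000.00 ÷ 6.23931 = CAD 5,305,073.80
CAD 5,305,073.80 ÷ 0.184276 = CNY 28,788,739.72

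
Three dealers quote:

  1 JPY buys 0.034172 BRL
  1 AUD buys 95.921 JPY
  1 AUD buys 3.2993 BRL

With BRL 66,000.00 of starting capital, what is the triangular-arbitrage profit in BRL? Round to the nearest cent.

Profit: BRL 432.66

Profitable loop is BRL → JPY → AUD → BRL:
BRL 66,000.00 ÷ 0.034172 = JPY 1,931,406
JPY 1,931,406 ÷ 95.921 = AUD 20,135.38
AUD 20,135.38 × 3.2993 = BRL 66,432.66
Profit = BRL 66,432.66 − BRL 66,000.00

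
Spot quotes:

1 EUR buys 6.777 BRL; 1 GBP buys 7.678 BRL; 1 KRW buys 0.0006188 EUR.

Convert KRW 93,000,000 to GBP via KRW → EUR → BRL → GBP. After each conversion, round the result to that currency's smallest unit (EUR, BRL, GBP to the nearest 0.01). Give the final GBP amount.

GBP 50,795.20

KRW 93,000,000 × 0.0006188 = EUR 57,548.40
EUR 57,548.40 × 6.777 = BRL 390,005.51
BRL 390,005.51 ÷ 7.678 = GBP 50,795.20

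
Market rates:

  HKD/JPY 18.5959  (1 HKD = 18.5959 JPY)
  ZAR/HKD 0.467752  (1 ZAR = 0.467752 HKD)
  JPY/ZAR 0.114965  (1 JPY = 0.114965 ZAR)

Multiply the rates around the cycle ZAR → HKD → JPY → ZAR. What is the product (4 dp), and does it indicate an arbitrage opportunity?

Around ZAR → HKD → JPY → ZAR: 1 × 0.467752 × 18.5959 × 0.114965 = 0.999997
Product ≈ 1 (deviation 0.000%, within rounding noise).

1.0000 (no arbitrage)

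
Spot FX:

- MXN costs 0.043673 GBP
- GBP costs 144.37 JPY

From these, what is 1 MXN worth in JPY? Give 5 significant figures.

1 MXN × 0.043673 = 0.043673 GBP
0.043673 GBP × 144.37 = 6.30507 JPY

MXN/JPY = 6.3051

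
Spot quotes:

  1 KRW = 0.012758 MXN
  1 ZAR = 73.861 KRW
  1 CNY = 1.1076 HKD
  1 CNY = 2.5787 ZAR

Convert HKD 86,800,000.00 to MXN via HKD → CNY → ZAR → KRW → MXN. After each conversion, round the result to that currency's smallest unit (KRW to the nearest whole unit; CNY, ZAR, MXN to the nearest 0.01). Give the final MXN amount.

MXN 190,430,005.27

HKD 86,800,000.00 ÷ 1.1076 = CNY 78,367,641.75
CNY 78,367,641.75 × 2.5787 = ZAR 202,086,637.78
ZAR 202,086,637.78 × 73.861 = KRW 14,926,321,153
KRW 14,926,321,153 × 0.012758 = MXN 190,430,005.27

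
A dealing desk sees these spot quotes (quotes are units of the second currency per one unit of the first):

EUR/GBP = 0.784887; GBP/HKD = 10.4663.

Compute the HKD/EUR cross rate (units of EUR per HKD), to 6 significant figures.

HKD/EUR = 0.121731

1 HKD ÷ 10.4663 = 0.0955447 GBP
0.0955447 GBP ÷ 0.784887 = 0.121731 EUR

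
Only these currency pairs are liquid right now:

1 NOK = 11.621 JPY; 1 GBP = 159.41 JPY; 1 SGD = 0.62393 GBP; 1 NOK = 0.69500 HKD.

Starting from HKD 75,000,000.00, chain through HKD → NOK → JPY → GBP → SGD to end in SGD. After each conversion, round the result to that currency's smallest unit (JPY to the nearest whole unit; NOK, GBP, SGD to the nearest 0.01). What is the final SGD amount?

HKD 75,000,000.00 ÷ 0.69500 = NOK 107,913,669.06
NOK 107,913,669.06 × 11.621 = JPY 1,254,064,748
JPY 1,254,064,748 ÷ 159.41 = GBP 7,866,913.92
GBP 7,866,913.92 ÷ 0.62393 = SGD 12,608,648.28

SGD 12,608,648.28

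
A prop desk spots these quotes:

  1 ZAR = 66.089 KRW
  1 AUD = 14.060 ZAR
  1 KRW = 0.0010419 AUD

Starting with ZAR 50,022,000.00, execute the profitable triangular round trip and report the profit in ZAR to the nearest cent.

Profit: ZAR 1,645,864.58

Profitable loop is ZAR → AUD → KRW → ZAR:
ZAR 50,022,000.00 ÷ 14.060 = AUD 3,557,752.49
AUD 3,557,752.49 ÷ 0.0010419 = KRW 3,414,677,502
KRW 3,414,677,502 ÷ 66.089 = ZAR 51,667,864.58
Profit = ZAR 51,667,864.58 − ZAR 50,022,000.00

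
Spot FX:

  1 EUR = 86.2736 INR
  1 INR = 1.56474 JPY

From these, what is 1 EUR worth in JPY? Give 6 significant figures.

1 EUR × 86.2736 = 86.2736 INR
86.2736 INR × 1.56474 = 134.996 JPY

EUR/JPY = 134.996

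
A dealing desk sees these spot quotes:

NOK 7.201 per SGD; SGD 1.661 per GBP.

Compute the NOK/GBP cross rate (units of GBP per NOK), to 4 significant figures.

1 NOK ÷ 7.201 = 0.13887 SGD
0.13887 SGD ÷ 1.661 = 0.083606 GBP

NOK/GBP = 0.08361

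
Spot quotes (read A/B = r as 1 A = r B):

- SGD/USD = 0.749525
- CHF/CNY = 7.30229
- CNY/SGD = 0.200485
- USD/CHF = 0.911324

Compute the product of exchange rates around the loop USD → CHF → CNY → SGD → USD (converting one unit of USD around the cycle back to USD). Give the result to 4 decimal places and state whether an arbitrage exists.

Around USD → CHF → CNY → SGD → USD: 1 × 0.911324 × 7.30229 × 0.200485 × 0.749525 = 1.000000
Product ≈ 1 (deviation 0.000%, within rounding noise).

1.0000 (no arbitrage)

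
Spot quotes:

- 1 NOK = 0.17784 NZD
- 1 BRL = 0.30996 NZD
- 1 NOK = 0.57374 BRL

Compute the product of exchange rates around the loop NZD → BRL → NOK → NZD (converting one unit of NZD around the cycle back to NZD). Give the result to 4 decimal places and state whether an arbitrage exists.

1.0000 (no arbitrage)

Around NZD → BRL → NOK → NZD: 1 ÷ 0.30996 ÷ 0.57374 × 0.17784 = 1.000020
Product ≈ 1 (deviation 0.002%, within rounding noise).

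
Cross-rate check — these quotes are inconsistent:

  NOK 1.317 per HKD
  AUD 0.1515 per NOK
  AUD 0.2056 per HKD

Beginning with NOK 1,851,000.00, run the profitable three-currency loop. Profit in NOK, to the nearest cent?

Profit: NOK 56,353.20

Profitable loop is NOK → HKD → AUD → NOK:
NOK 1,851,000.00 ÷ 1.317 = HKD 1,405,466.97
HKD 1,405,466.97 × 0.2056 = AUD 288,964.01
AUD 288,964.01 ÷ 0.1515 = NOK 1,907,353.20
Profit = NOK 1,907,353.20 − NOK 1,851,000.00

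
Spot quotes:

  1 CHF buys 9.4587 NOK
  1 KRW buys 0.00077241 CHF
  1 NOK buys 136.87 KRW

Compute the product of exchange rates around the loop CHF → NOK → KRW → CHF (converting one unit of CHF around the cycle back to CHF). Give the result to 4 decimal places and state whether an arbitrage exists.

Around CHF → NOK → KRW → CHF: 1 × 9.4587 × 136.87 × 0.00077241 = 0.999971
Product ≈ 1 (deviation 0.003%, within rounding noise).

1.0000 (no arbitrage)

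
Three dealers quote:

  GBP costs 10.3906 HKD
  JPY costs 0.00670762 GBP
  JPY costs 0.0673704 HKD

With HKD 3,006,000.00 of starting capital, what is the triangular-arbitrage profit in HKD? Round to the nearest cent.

Profitable loop is HKD → JPY → GBP → HKD:
HKD 3,006,000.00 ÷ 0.0673704 = JPY 44,619,002
JPY 44,619,002 × 0.00670762 = GBP 299,287.31
GBP 299,287.31 × 10.3906 = HKD 3,109,774.71
Profit = HKD 3,109,774.71 − HKD 3,006,000.00

Profit: HKD 103,774.71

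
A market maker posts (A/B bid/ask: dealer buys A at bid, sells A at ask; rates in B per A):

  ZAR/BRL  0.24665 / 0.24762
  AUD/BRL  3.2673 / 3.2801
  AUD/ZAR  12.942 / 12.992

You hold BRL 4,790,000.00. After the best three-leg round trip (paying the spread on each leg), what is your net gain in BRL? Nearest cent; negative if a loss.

Net profit: BRL 74,775.41

Best loop BRL → ZAR → AUD → BRL:
BRL 4,790,000.00 ÷ 0.24762 (buy ZAR at ask) = ZAR 19,344,156.37
ZAR 19,344,156.37 ÷ 12.992 (buy AUD at ask) = AUD 1,488,928.29
AUD 1,488,928.29 × 3.2673 (sell AUD at bid) = BRL 4,864,775.41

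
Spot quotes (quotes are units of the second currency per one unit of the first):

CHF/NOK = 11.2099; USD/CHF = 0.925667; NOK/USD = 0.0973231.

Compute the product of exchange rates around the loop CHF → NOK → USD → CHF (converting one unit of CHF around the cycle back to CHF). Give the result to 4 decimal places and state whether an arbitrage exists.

Around CHF → NOK → USD → CHF: 1 × 11.2099 × 0.0973231 × 0.925667 = 1.009886
Product > 1; profitable direction is CHF → NOK → USD → CHF.

1.0099 (arbitrage exists)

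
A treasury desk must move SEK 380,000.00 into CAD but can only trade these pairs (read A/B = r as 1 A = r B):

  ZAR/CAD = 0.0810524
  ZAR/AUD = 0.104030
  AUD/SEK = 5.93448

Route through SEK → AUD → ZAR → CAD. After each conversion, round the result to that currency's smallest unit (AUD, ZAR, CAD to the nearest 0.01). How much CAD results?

CAD 49,889.39

SEK 380,000.00 ÷ 5.93448 = AUD 64,032.57
AUD 64,032.57 ÷ 0.104030 = ZAR 615,520.23
ZAR 615,520.23 × 0.0810524 = CAD 49,889.39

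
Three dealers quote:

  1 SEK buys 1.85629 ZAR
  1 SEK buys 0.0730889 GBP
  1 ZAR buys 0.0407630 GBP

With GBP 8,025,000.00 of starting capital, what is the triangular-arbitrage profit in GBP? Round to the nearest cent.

Profit: GBP 283,173.92

Profitable loop is GBP → SEK → ZAR → GBP:
GBP 8,025,000.00 ÷ 0.0730889 = SEK 109,797,794.19
SEK 109,797,794.19 × 1.85629 = ZAR 203,816,547.38
ZAR 203,816,547.38 × 0.0407630 = GBP 8,308,173.92
Profit = GBP 8,308,173.92 − GBP 8,025,000.00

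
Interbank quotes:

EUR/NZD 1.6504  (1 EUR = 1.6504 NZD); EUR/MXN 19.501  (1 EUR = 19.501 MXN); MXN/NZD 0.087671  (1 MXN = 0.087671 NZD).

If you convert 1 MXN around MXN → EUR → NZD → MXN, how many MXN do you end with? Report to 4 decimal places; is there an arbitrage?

Around MXN → EUR → NZD → MXN: 1 ÷ 19.501 × 1.6504 ÷ 0.087671 = 0.965331
Product < 1; profitable direction is MXN → NZD → EUR → MXN.

0.9653 (arbitrage exists)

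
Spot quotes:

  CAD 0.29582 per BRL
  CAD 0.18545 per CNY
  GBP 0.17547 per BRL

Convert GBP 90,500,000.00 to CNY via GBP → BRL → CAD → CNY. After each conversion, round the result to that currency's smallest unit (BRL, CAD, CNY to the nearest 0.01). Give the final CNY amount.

GBP 90,500,000.00 ÷ 0.17547 = BRL 515,757,679.38
BRL 515,757,679.38 × 0.29582 = CAD 152,571,436.71
CAD 152,571,436.71 ÷ 0.18545 = CNY 822,709,283.96

CNY 822,709,283.96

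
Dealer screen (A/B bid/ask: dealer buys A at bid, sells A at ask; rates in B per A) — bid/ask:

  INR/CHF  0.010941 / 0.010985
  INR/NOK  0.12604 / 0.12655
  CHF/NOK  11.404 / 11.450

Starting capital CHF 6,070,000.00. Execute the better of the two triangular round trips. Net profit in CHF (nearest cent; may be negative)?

Net profit: CHF 12,631.93

Best loop CHF → INR → NOK → CHF:
CHF 6,070,000.00 ÷ 0.010985 (buy INR at ask) = INR 552,571,688.67
INR 552,571,688.67 × 0.12604 (sell INR at bid) = NOK 69,646,135.64
NOK 69,646,135.64 ÷ 11.450 (buy CHF at ask) = CHF 6,082,631.93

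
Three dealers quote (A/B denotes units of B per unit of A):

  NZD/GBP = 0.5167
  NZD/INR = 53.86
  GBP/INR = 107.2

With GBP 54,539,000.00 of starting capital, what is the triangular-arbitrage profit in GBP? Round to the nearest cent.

Profitable loop is GBP → INR → NZD → GBP:
GBP 54,539,000.00 × 107.2 = INR 5,846,580,800.00
INR 5,846,580,800.00 ÷ 53.86 = NZD 108,551,444.49
NZD 108,551,444.49 × 0.5167 = GBP 56,088,531.37
Profit = GBP 56,088,531.37 − GBP 54,539,000.00

Profit: GBP 1,549,531.37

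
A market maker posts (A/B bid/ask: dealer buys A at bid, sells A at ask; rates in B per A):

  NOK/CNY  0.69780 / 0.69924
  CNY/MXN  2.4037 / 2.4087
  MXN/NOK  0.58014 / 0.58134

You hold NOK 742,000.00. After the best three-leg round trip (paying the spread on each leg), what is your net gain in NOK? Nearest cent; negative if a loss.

Best loop NOK → MXN → CNY → NOK:
NOK 742,000.00 ÷ 0.58134 (buy MXN at ask) = MXN 1,276,361.51
MXN 1,276,361.51 ÷ 2.4087 (buy CNY at ask) = CNY 529,896.42
CNY 529,896.42 ÷ 0.69924 (buy NOK at ask) = NOK 757,817.66

Net profit: NOK 15,817.66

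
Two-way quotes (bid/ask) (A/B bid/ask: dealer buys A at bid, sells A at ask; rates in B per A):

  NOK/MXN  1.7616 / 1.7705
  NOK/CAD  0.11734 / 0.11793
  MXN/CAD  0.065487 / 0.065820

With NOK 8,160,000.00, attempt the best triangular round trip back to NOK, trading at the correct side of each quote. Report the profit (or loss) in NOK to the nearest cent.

Best loop NOK → CAD → MXN → NOK:
NOK 8,160,000.00 × 0.11734 (sell NOK at bid) = CAD 957,494.40
CAD 957,494.40 ÷ 0.065820 (buy MXN at ask) = MXN 14,547,165.00
MXN 14,547,165.00 ÷ 1.7705 (buy NOK at ask) = NOK 8,216,416.26

Net profit: NOK 56,416.26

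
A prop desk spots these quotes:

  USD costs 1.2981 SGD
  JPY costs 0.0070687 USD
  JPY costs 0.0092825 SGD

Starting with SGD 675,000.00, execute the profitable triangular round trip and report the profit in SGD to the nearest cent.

Profit: SGD 7,843.27

Profitable loop is SGD → USD → JPY → SGD:
SGD 675,000.00 ÷ 1.2981 = USD 519,990.76
USD 519,990.76 ÷ 0.0070687 = JPY 73,562,431
JPY 73,562,431 × 0.0092825 = SGD 682,843.27
Profit = SGD 682,843.27 − SGD 675,000.00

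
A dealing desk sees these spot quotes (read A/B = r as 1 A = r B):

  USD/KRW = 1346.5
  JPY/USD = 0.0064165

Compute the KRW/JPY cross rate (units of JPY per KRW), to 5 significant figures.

1 KRW ÷ 1346.5 = 0.000742666 USD
0.000742666 USD ÷ 0.0064165 = 0.115743 JPY

KRW/JPY = 0.11574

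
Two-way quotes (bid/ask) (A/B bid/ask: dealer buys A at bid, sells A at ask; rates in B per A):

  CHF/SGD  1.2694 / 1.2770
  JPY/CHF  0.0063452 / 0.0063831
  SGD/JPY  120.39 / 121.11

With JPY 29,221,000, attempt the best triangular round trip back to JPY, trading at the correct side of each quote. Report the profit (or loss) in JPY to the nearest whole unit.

Best loop JPY → SGD → CHF → JPY:
JPY 29,221,000 ÷ 121.11 (buy SGD at ask) = SGD 241,276.53
SGD 241,276.53 ÷ 1.2770 (buy CHF at ask) = CHF 188,940.11
CHF 188,940.11 ÷ 0.0063831 (buy JPY at ask) = JPY 29,600,055

Net profit: JPY 379,055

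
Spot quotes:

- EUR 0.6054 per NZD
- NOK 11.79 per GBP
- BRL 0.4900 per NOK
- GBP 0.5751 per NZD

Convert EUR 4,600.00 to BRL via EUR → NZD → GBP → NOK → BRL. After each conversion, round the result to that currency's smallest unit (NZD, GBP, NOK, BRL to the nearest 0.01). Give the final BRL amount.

BRL 25,244.60

EUR 4,600.00 ÷ 0.6054 = NZD 7,598.28
NZD 7,598.28 × 0.5751 = GBP 4,369.77
GBP 4,369.77 × 11.79 = NOK 51,519.59
NOK 51,519.59 × 0.4900 = BRL 25,244.60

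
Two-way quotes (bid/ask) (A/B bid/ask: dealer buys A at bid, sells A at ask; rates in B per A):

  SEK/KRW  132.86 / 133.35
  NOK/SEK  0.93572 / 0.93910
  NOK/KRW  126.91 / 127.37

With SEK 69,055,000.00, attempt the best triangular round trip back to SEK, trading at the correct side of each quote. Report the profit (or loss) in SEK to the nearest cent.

Best loop SEK → NOK → KRW → SEK:
SEK 69,055,000.00 ÷ 0.93910 (buy NOK at ask) = NOK 73,533,170.06
NOK 73,533,170.06 × 126.91 (sell NOK at bid) = KRW 9,332,094,612
KRW 9,332,094,612 ÷ 133.35 (buy SEK at ask) = SEK 69,981,961.84

Net profit: SEK 926,961.84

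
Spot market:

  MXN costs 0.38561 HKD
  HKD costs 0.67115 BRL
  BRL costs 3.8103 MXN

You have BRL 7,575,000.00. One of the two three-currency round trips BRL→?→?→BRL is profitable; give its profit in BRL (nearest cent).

Profitable loop is BRL → HKD → MXN → BRL:
BRL 7,575,000.00 ÷ 0.67115 = HKD 11,286,597.63
HKD 11,286,597.63 ÷ 0.38561 = MXN 29,269,463.01
MXN 29,269,463.01 ÷ 3.8103 = BRL 7,681,668.90
Profit = BRL 7,681,668.90 − BRL 7,575,000.00

Profit: BRL 106,668.90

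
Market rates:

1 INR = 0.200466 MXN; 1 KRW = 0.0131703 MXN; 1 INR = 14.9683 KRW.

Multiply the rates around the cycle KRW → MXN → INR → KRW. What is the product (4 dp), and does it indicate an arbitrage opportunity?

Around KRW → MXN → INR → KRW: 1 × 0.0131703 ÷ 0.200466 × 14.9683 = 0.983394
Product < 1; profitable direction is KRW → INR → MXN → KRW.

0.9834 (arbitrage exists)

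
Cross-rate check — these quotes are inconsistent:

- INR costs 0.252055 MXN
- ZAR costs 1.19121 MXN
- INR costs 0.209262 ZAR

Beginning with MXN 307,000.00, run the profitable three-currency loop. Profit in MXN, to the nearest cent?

Profitable loop is MXN → ZAR → INR → MXN:
MXN 307,000.00 ÷ 1.19121 = ZAR 257,721.14
ZAR 257,721.14 ÷ 0.209262 = INR 1,231,571.62
INR 1,231,571.62 × 0.252055 = MXN 310,423.79
Profit = MXN 310,423.79 − MXN 307,000.00

Profit: MXN 3,423.79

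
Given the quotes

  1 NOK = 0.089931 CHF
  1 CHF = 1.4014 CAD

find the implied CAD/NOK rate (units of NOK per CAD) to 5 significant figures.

CAD/NOK = 7.9347

1 CAD ÷ 1.4014 = 0.713572 CHF
0.713572 CHF ÷ 0.089931 = 7.93466 NOK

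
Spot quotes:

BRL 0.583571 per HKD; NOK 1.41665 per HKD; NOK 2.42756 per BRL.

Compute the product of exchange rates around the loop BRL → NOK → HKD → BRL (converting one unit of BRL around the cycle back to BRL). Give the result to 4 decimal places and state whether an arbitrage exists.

1.0000 (no arbitrage)

Around BRL → NOK → HKD → BRL: 1 × 2.42756 ÷ 1.41665 × 0.583571 = 1.000003
Product ≈ 1 (deviation 0.000%, within rounding noise).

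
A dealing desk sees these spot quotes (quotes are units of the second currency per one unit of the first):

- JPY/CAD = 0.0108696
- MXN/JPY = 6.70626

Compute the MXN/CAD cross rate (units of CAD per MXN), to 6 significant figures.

MXN/CAD = 0.0728944

1 MXN × 6.70626 = 6.70626 JPY
6.70626 JPY × 0.0108696 = 0.0728944 CAD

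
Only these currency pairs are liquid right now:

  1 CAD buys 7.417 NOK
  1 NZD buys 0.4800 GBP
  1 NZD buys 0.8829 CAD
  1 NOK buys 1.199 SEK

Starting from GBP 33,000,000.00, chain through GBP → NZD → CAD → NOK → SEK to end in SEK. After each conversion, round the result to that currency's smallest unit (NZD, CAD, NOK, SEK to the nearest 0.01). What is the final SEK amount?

GBP 33,000,000.00 ÷ 0.4800 = NZD 68,750,000.00
NZD 68,750,000.00 × 0.8829 = CAD 60,699,375.00
CAD 60,699,375.00 × 7.417 = NOK 450,207,264.38
NOK 450,207,264.38 × 1.199 = SEK 539,798,509.99

SEK 539,798,509.99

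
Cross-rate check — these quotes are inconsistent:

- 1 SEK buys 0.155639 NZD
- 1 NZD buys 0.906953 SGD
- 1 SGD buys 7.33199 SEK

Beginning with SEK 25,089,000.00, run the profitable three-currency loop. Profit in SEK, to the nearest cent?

Profitable loop is SEK → NZD → SGD → SEK:
SEK 25,089,000.00 × 0.155639 = NZD 3,904,826.87
NZD 3,904,826.87 × 0.906953 = SGD 3,541,494.45
SGD 3,541,494.45 × 7.33199 = SEK 25,966,201.86
Profit = SEK 25,966,201.86 − SEK 25,089,000.00

Profit: SEK 877,201.86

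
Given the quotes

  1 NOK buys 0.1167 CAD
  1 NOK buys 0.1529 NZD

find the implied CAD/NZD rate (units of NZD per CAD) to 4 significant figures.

CAD/NZD = 1.310

1 CAD ÷ 0.1167 = 8.56898 NOK
8.56898 NOK × 0.1529 = 1.3102 NZD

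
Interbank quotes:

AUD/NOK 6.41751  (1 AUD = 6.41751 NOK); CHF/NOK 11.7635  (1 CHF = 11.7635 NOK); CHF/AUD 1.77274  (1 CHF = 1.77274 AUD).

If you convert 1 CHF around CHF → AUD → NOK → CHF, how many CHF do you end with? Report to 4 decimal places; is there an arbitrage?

Around CHF → AUD → NOK → CHF: 1 × 1.77274 × 6.41751 ÷ 11.7635 = 0.967108
Product < 1; profitable direction is CHF → NOK → AUD → CHF.

0.9671 (arbitrage exists)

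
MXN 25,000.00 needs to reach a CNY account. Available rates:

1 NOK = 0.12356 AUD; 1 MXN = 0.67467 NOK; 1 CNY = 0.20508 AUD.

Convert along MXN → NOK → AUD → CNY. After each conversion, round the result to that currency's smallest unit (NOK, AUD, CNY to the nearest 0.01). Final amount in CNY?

CNY 10,162.18

MXN 25,000.00 × 0.67467 = NOK 16,866.75
NOK 16,866.75 × 0.12356 = AUD 2,084.06
AUD 2,084.06 ÷ 0.20508 = CNY 10,162.18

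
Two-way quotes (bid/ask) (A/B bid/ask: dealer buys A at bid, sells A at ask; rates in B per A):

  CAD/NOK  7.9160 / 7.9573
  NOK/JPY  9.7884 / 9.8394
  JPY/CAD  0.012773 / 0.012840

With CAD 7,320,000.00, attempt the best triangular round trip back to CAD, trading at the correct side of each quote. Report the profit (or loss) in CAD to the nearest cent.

Best loop CAD → JPY → NOK → CAD:
CAD 7,320,000.00 ÷ 0.012840 (buy JPY at ask) = JPY 570,093,458
JPY 570,093,458 ÷ 9.8394 (buy NOK at ask) = NOK 57,939,859.95
NOK 57,939,859.95 ÷ 7.9573 (buy CAD at ask) = CAD 7,281,346.68

Net result: CAD -38,653.32 (no profitable arbitrage after spreads)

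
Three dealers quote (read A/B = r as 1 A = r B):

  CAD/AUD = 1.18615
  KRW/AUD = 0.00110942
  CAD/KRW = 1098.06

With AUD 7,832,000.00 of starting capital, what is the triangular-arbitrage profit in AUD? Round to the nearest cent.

Profitable loop is AUD → CAD → KRW → AUD:
AUD 7,832,000.00 ÷ 1.18615 = CAD 6,602,874.85
CAD 6,602,874.85 × 1098.06 = KRW 7,250,352,755
KRW 7,250,352,755 × 0.00110942 = AUD 8,043,686.35
Profit = AUD 8,043,686.35 − AUD 7,832,000.00

Profit: AUD 211,686.35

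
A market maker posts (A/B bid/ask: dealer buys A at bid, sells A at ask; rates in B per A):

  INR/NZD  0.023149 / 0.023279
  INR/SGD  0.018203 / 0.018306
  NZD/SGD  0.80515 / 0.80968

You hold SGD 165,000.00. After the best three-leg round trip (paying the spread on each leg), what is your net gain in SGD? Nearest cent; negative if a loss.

Net profit: SGD 2,996.22

Best loop SGD → INR → NZD → SGD:
SGD 165,000.00 ÷ 0.018306 (buy INR at ask) = INR 9,013,438.22
INR 9,013,438.22 × 0.023149 (sell INR at bid) = NZD 208,652.08
NZD 208,652.08 × 0.80515 (sell NZD at bid) = SGD 167,996.22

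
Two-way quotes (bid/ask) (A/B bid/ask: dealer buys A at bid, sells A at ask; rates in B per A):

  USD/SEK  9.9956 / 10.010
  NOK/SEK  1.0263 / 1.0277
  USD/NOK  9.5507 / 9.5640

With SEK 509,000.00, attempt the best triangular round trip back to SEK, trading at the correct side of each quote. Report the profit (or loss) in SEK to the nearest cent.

Net profit: SEK 8,631.54

Best loop SEK → NOK → USD → SEK:
SEK 509,000.00 ÷ 1.0277 (buy NOK at ask) = NOK 495,280.72
NOK 495,280.72 ÷ 9.5640 (buy USD at ask) = USD 51,785.94
USD 51,785.94 × 9.9956 (sell USD at bid) = SEK 517,631.54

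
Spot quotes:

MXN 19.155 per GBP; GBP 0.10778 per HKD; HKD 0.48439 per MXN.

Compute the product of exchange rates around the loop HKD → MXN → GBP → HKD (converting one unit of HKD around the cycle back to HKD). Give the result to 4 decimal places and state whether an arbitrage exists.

1.0000 (no arbitrage)

Around HKD → MXN → GBP → HKD: 1 ÷ 0.48439 ÷ 19.155 ÷ 0.10778 = 0.999964
Product ≈ 1 (deviation 0.004%, within rounding noise).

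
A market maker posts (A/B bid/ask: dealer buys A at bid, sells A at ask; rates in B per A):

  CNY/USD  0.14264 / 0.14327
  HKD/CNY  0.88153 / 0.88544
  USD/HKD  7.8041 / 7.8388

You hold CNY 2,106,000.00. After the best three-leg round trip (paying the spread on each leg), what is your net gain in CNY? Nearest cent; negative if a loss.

Net profit: CNY 11,846.04

Best loop CNY → HKD → USD → CNY:
CNY 2,106,000.00 ÷ 0.88544 (buy HKD at ask) = HKD 2,378,478.50
HKD 2,378,478.50 ÷ 7.8388 (buy USD at ask) = USD 303,423.80
USD 303,423.80 ÷ 0.14327 (buy CNY at ask) = CNY 2,117,846.04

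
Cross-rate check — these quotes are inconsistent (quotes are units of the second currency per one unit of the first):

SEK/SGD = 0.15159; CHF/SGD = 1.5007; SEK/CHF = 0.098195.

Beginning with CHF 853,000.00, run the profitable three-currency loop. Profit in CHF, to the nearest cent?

Profit: CHF 24,478.18

Profitable loop is CHF → SEK → SGD → CHF:
CHF 853,000.00 ÷ 0.098195 = SEK 8,686,796.68
SEK 8,686,796.68 × 0.15159 = SGD 1,316,831.51
SGD 1,316,831.51 ÷ 1.5007 = CHF 877,478.18
Profit = CHF 877,478.18 − CHF 853,000.00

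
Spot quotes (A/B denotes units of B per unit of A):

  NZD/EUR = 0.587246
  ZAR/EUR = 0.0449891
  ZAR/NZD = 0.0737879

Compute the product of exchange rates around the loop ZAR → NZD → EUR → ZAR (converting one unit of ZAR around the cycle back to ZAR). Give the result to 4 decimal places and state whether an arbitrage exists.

Around ZAR → NZD → EUR → ZAR: 1 × 0.0737879 × 0.587246 ÷ 0.0449891 = 0.963159
Product < 1; profitable direction is ZAR → EUR → NZD → ZAR.

0.9632 (arbitrage exists)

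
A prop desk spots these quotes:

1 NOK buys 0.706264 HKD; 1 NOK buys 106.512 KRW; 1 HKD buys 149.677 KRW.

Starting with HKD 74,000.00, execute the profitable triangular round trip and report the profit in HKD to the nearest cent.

Profitable loop is HKD → NOK → KRW → HKD:
HKD 74,000.00 ÷ 0.706264 = NOK 104,776.68
NOK 104,776.68 × 106.512 = KRW 11,159,974
KRW 11,159,974 ÷ 149.677 = HKD 74,560.38
Profit = HKD 74,560.38 − HKD 74,000.00

Profit: HKD 560.38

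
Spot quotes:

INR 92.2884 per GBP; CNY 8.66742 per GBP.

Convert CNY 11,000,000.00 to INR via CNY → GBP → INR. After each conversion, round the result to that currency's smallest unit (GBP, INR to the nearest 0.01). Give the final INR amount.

INR 117,125,095.74

CNY 11,000,000.00 ÷ 8.66742 = GBP 1,269,120.45
GBP 1,269,120.45 × 92.2884 = INR 117,125,095.74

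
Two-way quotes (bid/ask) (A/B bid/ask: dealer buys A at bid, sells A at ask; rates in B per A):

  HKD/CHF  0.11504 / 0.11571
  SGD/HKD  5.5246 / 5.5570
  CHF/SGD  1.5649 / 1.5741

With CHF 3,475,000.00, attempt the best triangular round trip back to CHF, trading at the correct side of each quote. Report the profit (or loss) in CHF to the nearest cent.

Net result: CHF -18,861.71 (no profitable arbitrage after spreads)

Best loop CHF → SGD → HKD → CHF:
CHF 3,475,000.00 × 1.5649 (sell CHF at bid) = SGD 5,438,027.50
SGD 5,438,027.50 × 5.5246 (sell SGD at bid) = HKD 30,042,926.73
HKD 30,042,926.73 × 0.11504 (sell HKD at bid) = CHF 3,456,138.29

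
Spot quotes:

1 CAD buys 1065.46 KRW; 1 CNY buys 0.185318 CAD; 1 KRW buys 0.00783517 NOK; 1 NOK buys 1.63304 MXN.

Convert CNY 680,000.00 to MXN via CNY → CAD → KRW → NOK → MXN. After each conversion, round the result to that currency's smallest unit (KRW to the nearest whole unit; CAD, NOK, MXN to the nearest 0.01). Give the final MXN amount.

CNY 680,000.00 × 0.185318 = CAD 126,016.24
CAD 126,016.24 × 1065.46 = KRW 134,265,263
KRW 134,265,263 × 0.00783517 = NOK 1,051,991.16
NOK 1,051,991.16 × 1.63304 = MXN 1,717,943.64

MXN 1,717,943.64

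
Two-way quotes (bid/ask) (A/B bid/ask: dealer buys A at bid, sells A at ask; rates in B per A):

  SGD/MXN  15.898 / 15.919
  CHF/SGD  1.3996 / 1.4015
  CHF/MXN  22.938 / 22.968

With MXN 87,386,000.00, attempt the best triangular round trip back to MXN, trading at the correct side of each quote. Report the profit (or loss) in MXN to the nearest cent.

Net profit: MXN 2,457,885.15

Best loop MXN → SGD → CHF → MXN:
MXN 87,386,000.00 ÷ 15.919 (buy SGD at ask) = SGD 5,489,415.16
SGD 5,489,415.16 ÷ 1.4015 (buy CHF at ask) = CHF 3,916,814.24
CHF 3,916,814.24 × 22.938 (sell CHF at bid) = MXN 89,843,885.15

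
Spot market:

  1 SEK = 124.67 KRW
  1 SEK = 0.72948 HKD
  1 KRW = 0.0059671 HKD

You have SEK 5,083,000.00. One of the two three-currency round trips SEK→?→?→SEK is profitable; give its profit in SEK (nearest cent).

Profitable loop is SEK → KRW → HKD → SEK:
SEK 5,083,000.00 × 124.67 = KRW 633,697,610
KRW 633,697,610 × 0.0059671 = HKD 3,781,337.01
HKD 3,781,337.01 ÷ 0.72948 = SEK 5,183,606.14
Profit = SEK 5,183,606.14 − SEK 5,083,000.00

Profit: SEK 100,606.14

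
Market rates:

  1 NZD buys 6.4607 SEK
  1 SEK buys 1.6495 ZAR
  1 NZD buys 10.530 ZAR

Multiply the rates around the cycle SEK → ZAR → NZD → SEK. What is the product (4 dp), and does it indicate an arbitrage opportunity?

Around SEK → ZAR → NZD → SEK: 1 × 1.6495 ÷ 10.530 × 6.4607 = 1.012054
Product > 1; profitable direction is SEK → ZAR → NZD → SEK.

1.0121 (arbitrage exists)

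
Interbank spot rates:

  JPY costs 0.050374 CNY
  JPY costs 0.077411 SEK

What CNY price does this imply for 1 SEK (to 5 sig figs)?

1 SEK ÷ 0.077411 = 12.9181 JPY
12.9181 JPY × 0.050374 = 0.650734 CNY

SEK/CNY = 0.65073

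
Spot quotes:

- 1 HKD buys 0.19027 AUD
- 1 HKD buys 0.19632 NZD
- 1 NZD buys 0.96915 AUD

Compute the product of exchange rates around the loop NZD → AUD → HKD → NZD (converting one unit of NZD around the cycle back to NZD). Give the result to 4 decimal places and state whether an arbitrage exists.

1.0000 (no arbitrage)

Around NZD → AUD → HKD → NZD: 1 × 0.96915 ÷ 0.19027 × 0.19632 = 0.999966
Product ≈ 1 (deviation 0.003%, within rounding noise).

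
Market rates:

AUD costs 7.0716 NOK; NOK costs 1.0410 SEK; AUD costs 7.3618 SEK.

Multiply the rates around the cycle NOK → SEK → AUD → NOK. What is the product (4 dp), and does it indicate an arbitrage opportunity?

Around NOK → SEK → AUD → NOK: 1 × 1.0410 ÷ 7.3618 × 7.0716 = 0.999964
Product ≈ 1 (deviation 0.004%, within rounding noise).

1.0000 (no arbitrage)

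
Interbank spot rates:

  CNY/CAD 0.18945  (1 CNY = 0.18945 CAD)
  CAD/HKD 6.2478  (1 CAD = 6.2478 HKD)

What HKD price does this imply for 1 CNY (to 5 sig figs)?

CNY/HKD = 1.1836

1 CNY × 0.18945 = 0.18945 CAD
0.18945 CAD × 6.2478 = 1.18365 HKD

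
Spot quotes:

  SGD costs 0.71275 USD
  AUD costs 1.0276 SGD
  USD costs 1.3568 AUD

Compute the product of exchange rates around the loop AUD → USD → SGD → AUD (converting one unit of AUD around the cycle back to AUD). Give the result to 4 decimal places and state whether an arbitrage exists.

1.0063 (arbitrage exists)

Around AUD → USD → SGD → AUD: 1 ÷ 1.3568 ÷ 0.71275 ÷ 1.0276 = 1.006289
Product > 1; profitable direction is AUD → USD → SGD → AUD.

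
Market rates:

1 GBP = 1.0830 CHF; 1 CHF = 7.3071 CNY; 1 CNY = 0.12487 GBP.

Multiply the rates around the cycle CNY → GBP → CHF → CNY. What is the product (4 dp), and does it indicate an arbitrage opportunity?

Around CNY → GBP → CHF → CNY: 1 × 0.12487 × 1.0830 × 7.3071 = 0.988170
Product < 1; profitable direction is CNY → CHF → GBP → CNY.

0.9882 (arbitrage exists)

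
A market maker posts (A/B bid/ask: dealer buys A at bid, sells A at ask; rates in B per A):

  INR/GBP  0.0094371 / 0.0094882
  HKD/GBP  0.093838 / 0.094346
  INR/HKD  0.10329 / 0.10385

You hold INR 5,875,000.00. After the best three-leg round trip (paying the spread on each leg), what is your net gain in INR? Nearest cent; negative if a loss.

Best loop INR → HKD → GBP → INR:
INR 5,875,000.00 × 0.10329 (sell INR at bid) = HKD 606,828.75
HKD 606,828.75 × 0.093838 (sell HKD at bid) = GBP 56,943.60
GBP 56,943.60 ÷ 0.0094882 (buy INR at ask) = INR 6,001,517.28

Net profit: INR 126,517.28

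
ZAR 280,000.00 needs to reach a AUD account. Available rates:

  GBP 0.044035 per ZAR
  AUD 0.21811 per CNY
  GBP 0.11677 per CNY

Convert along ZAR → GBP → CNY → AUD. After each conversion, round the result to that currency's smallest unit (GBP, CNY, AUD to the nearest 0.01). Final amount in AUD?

ZAR 280,000.00 × 0.044035 = GBP 12,329.80
GBP 12,329.80 ÷ 0.11677 = CNY 105,590.48
CNY 105,590.48 × 0.21811 = AUD 23,030.34

AUD 23,030.34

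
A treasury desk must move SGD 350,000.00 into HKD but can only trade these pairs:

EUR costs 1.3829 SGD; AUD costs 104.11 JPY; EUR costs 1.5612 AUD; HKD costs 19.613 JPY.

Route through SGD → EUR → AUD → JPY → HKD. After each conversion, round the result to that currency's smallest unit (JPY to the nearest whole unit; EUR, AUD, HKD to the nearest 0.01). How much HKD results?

SGD 350,000.00 ÷ 1.3829 = EUR 253,091.33
EUR 253,091.33 × 1.5612 = AUD 395,126.18
AUD 395,126.18 × 104.11 = JPY 41,136,587
JPY 41,136,587 ÷ 19.613 = HKD 2,097,414.32

HKD 2,097,414.32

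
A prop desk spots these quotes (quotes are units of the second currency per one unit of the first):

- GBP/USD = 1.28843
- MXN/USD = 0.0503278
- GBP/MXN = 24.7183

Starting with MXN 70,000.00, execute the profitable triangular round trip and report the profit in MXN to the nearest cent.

Profitable loop is MXN → GBP → USD → MXN:
MXN 70,000.00 ÷ 24.7183 = GBP 2,831.91
GBP 2,831.91 × 1.28843 = USD 3,648.72
USD 3,648.72 ÷ 0.0503278 = MXN 72,499.05
Profit = MXN 72,499.05 − MXN 70,000.00

Profit: MXN 2,499.05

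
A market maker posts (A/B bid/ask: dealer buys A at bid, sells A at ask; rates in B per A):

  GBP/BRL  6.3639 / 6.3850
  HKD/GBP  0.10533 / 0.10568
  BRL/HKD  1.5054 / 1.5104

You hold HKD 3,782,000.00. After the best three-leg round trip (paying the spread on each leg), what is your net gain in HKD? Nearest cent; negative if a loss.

Net profit: HKD 34,355.89

Best loop HKD → GBP → BRL → HKD:
HKD 3,782,000.00 × 0.10533 (sell HKD at bid) = GBP 398,358.06
GBP 398,358.06 × 6.3639 (sell GBP at bid) = BRL 2,535,110.86
BRL 2,535,110.86 × 1.5054 (sell BRL at bid) = HKD 3,816,355.89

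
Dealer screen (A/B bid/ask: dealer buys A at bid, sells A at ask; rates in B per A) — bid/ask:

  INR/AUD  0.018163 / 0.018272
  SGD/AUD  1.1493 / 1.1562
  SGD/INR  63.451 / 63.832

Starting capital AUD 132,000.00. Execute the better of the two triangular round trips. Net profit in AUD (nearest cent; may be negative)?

Net result: AUD -426.93 (no profitable arbitrage after spreads)

Best loop AUD → SGD → INR → AUD:
AUD 132,000.00 ÷ 1.1562 (buy SGD at ask) = SGD 114,167.10
SGD 114,167.10 × 63.451 (sell SGD at bid) = INR 7,244,016.61
INR 7,244,016.61 × 0.018163 (sell INR at bid) = AUD 131,573.07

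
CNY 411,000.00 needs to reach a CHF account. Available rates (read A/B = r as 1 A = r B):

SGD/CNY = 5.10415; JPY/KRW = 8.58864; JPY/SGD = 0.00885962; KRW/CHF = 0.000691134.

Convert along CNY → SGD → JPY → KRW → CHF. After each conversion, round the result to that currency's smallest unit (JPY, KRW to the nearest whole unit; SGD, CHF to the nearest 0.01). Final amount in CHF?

CHF 53,949.81

CNY 411,000.00 ÷ 5.10415 = SGD 80,522.71
SGD 80,522.71 ÷ 0.00885962 = JPY 9,088,732
JPY 9,088,732 × 8.58864 = KRW 78,059,847
KRW 78,059,847 × 0.000691134 = CHF 53,949.81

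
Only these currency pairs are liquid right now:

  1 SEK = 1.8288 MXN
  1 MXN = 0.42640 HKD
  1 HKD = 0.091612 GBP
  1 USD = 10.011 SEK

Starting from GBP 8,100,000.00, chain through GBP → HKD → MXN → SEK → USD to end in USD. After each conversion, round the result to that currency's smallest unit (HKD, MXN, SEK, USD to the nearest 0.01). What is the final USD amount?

USD 11,325,875.52

GBP 8,100,000.00 ÷ 0.091612 = HKD 88,416,364.67
HKD 88,416,364.67 ÷ 0.42640 = MXN 207,355,451.85
MXN 207,355,451.85 ÷ 1.8288 = SEK 113,383,339.81
SEK 113,383,339.81 ÷ 10.011 = USD 11,325,875.52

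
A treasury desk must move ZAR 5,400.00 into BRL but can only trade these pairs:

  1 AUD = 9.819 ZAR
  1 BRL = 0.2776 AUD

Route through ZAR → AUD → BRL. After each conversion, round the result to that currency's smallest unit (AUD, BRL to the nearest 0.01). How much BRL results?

ZAR 5,400.00 ÷ 9.819 = AUD 549.95
AUD 549.95 ÷ 0.2776 = BRL 1,981.09

BRL 1,981.09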